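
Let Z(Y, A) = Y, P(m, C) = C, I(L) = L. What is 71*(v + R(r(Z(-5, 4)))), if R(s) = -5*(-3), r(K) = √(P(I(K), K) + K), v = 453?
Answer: 33228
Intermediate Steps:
r(K) = √2*√K (r(K) = √(K + K) = √(2*K) = √2*√K)
R(s) = 15
71*(v + R(r(Z(-5, 4)))) = 71*(453 + 15) = 71*468 = 33228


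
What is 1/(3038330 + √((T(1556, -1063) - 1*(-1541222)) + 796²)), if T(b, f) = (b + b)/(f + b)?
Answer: 748948345/2275551688964727 - √528593735278/4551103377929454 ≈ 3.2897e-7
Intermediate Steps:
T(b, f) = 2*b/(b + f) (T(b, f) = (2*b)/(b + f) = 2*b/(b + f))
1/(3038330 + √((T(1556, -1063) - 1*(-1541222)) + 796²)) = 1/(3038330 + √((2*1556/(1556 - 1063) - 1*(-1541222)) + 796²)) = 1/(3038330 + √((2*1556/493 + 1541222) + 633616)) = 1/(3038330 + √((2*1556*(1/493) + 1541222) + 633616)) = 1/(3038330 + √((3112/493 + 1541222) + 633616)) = 1/(3038330 + √(759825558/493 + 633616)) = 1/(3038330 + √(1072198246/493)) = 1/(3038330 + √528593735278/493)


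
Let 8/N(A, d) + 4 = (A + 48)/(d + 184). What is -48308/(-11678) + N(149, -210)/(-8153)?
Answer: 59276410674/14329215467 ≈ 4.1367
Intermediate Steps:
N(A, d) = 8/(-4 + (48 + A)/(184 + d)) (N(A, d) = 8/(-4 + (A + 48)/(d + 184)) = 8/(-4 + (48 + A)/(184 + d)))
-48308/(-11678) + N(149, -210)/(-8153) = -48308/(-11678) + (8*(-184 - 1*(-210))/(688 - 1*149 + 4*(-210)))/(-8153) = -48308*(-1/11678) + (8*(-184 + 210)/(688 - 149 - 840))*(-1/8153) = 24154/5839 + (8*26/(-301))*(-1/8153) = 24154/5839 + (8*(-1/301)*26)*(-1/8153) = 24154/5839 - 208/301*(-1/8153) = 24154/5839 + 208/2454053 = 59276410674/14329215467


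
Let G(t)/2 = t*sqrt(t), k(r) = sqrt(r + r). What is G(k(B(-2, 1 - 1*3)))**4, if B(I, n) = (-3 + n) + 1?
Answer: -8192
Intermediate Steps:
B(I, n) = -2 + n
k(r) = sqrt(2)*sqrt(r) (k(r) = sqrt(2*r) = sqrt(2)*sqrt(r))
G(t) = 2*t**(3/2) (G(t) = 2*(t*sqrt(t)) = 2*t**(3/2))
G(k(B(-2, 1 - 1*3)))**4 = (2*(sqrt(2)*sqrt(-2 + (1 - 1*3)))**(3/2))**4 = (2*(sqrt(2)*sqrt(-2 + (1 - 3)))**(3/2))**4 = (2*(sqrt(2)*sqrt(-2 - 2))**(3/2))**4 = (2*(sqrt(2)*sqrt(-4))**(3/2))**4 = (2*(sqrt(2)*(2*I))**(3/2))**4 = (2*(2*I*sqrt(2))**(3/2))**4 = (2*(4*2**(1/4)*I**(3/2)))**4 = (8*2**(1/4)*I**(3/2))**4 = -8192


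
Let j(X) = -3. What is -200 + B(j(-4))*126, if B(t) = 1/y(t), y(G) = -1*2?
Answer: -263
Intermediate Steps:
y(G) = -2
B(t) = -½ (B(t) = 1/(-2) = -½)
-200 + B(j(-4))*126 = -200 - ½*126 = -200 - 63 = -263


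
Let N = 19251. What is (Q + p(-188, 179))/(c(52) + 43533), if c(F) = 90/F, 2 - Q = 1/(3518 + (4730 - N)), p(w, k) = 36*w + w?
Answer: -1989386386/12454328709 ≈ -0.15973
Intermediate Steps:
p(w, k) = 37*w
Q = 22007/11003 (Q = 2 - 1/(3518 + (4730 - 1*19251)) = 2 - 1/(3518 + (4730 - 19251)) = 2 - 1/(3518 - 14521) = 2 - 1/(-11003) = 2 - 1*(-1/11003) = 2 + 1/11003 = 22007/11003 ≈ 2.0001)
(Q + p(-188, 179))/(c(52) + 43533) = (22007/11003 + 37*(-188))/(90/52 + 43533) = (22007/11003 - 6956)/(90*(1/52) + 43533) = -76514861/(11003*(45/26 + 43533)) = -76514861/(11003*1131903/26) = -76514861/11003*26/1131903 = -1989386386/12454328709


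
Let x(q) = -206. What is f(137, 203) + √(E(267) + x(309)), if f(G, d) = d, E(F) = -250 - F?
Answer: 203 + I*√723 ≈ 203.0 + 26.889*I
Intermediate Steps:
f(137, 203) + √(E(267) + x(309)) = 203 + √((-250 - 1*267) - 206) = 203 + √((-250 - 267) - 206) = 203 + √(-517 - 206) = 203 + √(-723) = 203 + I*√723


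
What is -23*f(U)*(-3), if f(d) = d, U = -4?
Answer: -276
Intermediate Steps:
-23*f(U)*(-3) = -23*(-4)*(-3) = 92*(-3) = -276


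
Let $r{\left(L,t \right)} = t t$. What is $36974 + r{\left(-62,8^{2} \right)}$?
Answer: $41070$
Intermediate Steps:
$r{\left(L,t \right)} = t^{2}$
$36974 + r{\left(-62,8^{2} \right)} = 36974 + \left(8^{2}\right)^{2} = 36974 + 64^{2} = 36974 + 4096 = 41070$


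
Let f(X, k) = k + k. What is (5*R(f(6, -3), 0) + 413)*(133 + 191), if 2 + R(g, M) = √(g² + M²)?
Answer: 140292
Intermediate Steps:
f(X, k) = 2*k
R(g, M) = -2 + √(M² + g²) (R(g, M) = -2 + √(g² + M²) = -2 + √(M² + g²))
(5*R(f(6, -3), 0) + 413)*(133 + 191) = (5*(-2 + √(0² + (2*(-3))²)) + 413)*(133 + 191) = (5*(-2 + √(0 + (-6)²)) + 413)*324 = (5*(-2 + √(0 + 36)) + 413)*324 = (5*(-2 + √36) + 413)*324 = (5*(-2 + 6) + 413)*324 = (5*4 + 413)*324 = (20 + 413)*324 = 433*324 = 140292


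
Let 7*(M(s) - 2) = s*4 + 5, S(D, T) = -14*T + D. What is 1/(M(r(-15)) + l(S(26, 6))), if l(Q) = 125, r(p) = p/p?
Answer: 7/898 ≈ 0.0077951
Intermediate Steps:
S(D, T) = D - 14*T
r(p) = 1
M(s) = 19/7 + 4*s/7 (M(s) = 2 + (s*4 + 5)/7 = 2 + (4*s + 5)/7 = 2 + (5 + 4*s)/7 = 2 + (5/7 + 4*s/7) = 19/7 + 4*s/7)
1/(M(r(-15)) + l(S(26, 6))) = 1/((19/7 + (4/7)*1) + 125) = 1/((19/7 + 4/7) + 125) = 1/(23/7 + 125) = 1/(898/7) = 7/898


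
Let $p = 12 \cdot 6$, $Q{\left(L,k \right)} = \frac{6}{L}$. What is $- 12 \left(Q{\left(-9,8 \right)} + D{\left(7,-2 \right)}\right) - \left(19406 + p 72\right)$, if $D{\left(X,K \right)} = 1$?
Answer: $-24594$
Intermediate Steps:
$p = 72$
$- 12 \left(Q{\left(-9,8 \right)} + D{\left(7,-2 \right)}\right) - \left(19406 + p 72\right) = - 12 \left(\frac{6}{-9} + 1\right) - \left(19406 + 5184\right) = - 12 \left(6 \left(- \frac{1}{9}\right) + 1\right) - 24590 = - 12 \left(- \frac{2}{3} + 1\right) - 24590 = \left(-12\right) \frac{1}{3} - 24590 = -4 - 24590 = -24594$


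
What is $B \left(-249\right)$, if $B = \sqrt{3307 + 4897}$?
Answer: $- 498 \sqrt{2051} \approx -22553.0$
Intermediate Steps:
$B = 2 \sqrt{2051}$ ($B = \sqrt{8204} = 2 \sqrt{2051} \approx 90.576$)
$B \left(-249\right) = 2 \sqrt{2051} \left(-249\right) = - 498 \sqrt{2051}$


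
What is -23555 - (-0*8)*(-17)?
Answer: -23555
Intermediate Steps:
-23555 - (-0*8)*(-17) = -23555 - (-20*0)*(-17) = -23555 - 0*(-17) = -23555 - 1*0 = -23555 + 0 = -23555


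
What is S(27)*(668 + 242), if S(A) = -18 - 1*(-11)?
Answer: -6370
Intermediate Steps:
S(A) = -7 (S(A) = -18 + 11 = -7)
S(27)*(668 + 242) = -7*(668 + 242) = -7*910 = -6370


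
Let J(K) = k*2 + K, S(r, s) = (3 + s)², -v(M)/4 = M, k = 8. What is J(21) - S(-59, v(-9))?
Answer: -1484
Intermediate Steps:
v(M) = -4*M
J(K) = 16 + K (J(K) = 8*2 + K = 16 + K)
J(21) - S(-59, v(-9)) = (16 + 21) - (3 - 4*(-9))² = 37 - (3 + 36)² = 37 - 1*39² = 37 - 1*1521 = 37 - 1521 = -1484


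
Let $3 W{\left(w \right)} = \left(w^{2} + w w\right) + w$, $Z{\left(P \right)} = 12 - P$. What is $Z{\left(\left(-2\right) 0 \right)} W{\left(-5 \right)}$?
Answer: $180$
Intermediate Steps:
$W{\left(w \right)} = \frac{w}{3} + \frac{2 w^{2}}{3}$ ($W{\left(w \right)} = \frac{\left(w^{2} + w w\right) + w}{3} = \frac{\left(w^{2} + w^{2}\right) + w}{3} = \frac{2 w^{2} + w}{3} = \frac{w + 2 w^{2}}{3} = \frac{w}{3} + \frac{2 w^{2}}{3}$)
$Z{\left(\left(-2\right) 0 \right)} W{\left(-5 \right)} = \left(12 - \left(-2\right) 0\right) \frac{1}{3} \left(-5\right) \left(1 + 2 \left(-5\right)\right) = \left(12 - 0\right) \frac{1}{3} \left(-5\right) \left(1 - 10\right) = \left(12 + 0\right) \frac{1}{3} \left(-5\right) \left(-9\right) = 12 \cdot 15 = 180$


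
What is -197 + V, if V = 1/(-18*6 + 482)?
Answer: -73677/374 ≈ -197.00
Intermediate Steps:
V = 1/374 (V = 1/(-108 + 482) = 1/374 ≈ 0.0026738)
-197 + V = -197 + 1/374 = -73677/374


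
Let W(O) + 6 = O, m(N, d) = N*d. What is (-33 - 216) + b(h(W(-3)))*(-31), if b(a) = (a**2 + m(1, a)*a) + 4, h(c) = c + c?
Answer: -20461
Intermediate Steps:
W(O) = -6 + O
h(c) = 2*c
b(a) = 4 + 2*a**2 (b(a) = (a**2 + (1*a)*a) + 4 = (a**2 + a*a) + 4 = (a**2 + a**2) + 4 = 2*a**2 + 4 = 4 + 2*a**2)
(-33 - 216) + b(h(W(-3)))*(-31) = (-33 - 216) + (4 + 2*(2*(-6 - 3))**2)*(-31) = -249 + (4 + 2*(2*(-9))**2)*(-31) = -249 + (4 + 2*(-18)**2)*(-31) = -249 + (4 + 2*324)*(-31) = -249 + (4 + 648)*(-31) = -249 + 652*(-31) = -249 - 20212 = -20461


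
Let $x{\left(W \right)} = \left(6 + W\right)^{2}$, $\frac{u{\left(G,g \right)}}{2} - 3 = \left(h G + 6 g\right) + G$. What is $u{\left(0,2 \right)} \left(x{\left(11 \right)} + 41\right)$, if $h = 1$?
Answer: $9900$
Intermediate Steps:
$u{\left(G,g \right)} = 6 + 4 G + 12 g$ ($u{\left(G,g \right)} = 6 + 2 \left(\left(1 G + 6 g\right) + G\right) = 6 + 2 \left(\left(G + 6 g\right) + G\right) = 6 + 2 \left(2 G + 6 g\right) = 6 + \left(4 G + 12 g\right) = 6 + 4 G + 12 g$)
$u{\left(0,2 \right)} \left(x{\left(11 \right)} + 41\right) = \left(6 + 4 \cdot 0 + 12 \cdot 2\right) \left(\left(6 + 11\right)^{2} + 41\right) = \left(6 + 0 + 24\right) \left(17^{2} + 41\right) = 30 \left(289 + 41\right) = 30 \cdot 330 = 9900$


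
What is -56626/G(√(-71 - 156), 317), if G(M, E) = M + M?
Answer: 28313*I*√227/227 ≈ 1879.2*I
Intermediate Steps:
G(M, E) = 2*M
-56626/G(√(-71 - 156), 317) = -56626*1/(2*√(-71 - 156)) = -56626*(-I*√227/454) = -(-28313)*I*√227/227 = 28313*I*√227/227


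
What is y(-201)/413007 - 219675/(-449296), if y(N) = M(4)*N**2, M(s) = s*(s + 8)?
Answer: 320674560711/61854131024 ≈ 5.1844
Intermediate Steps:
M(s) = s*(8 + s)
y(N) = 48*N**2 (y(N) = (4*(8 + 4))*N**2 = (4*12)*N**2 = 48*N**2)
y(-201)/413007 - 219675/(-449296) = (48*(-201)**2)/413007 - 219675/(-449296) = (48*40401)*(1/413007) - 219675*(-1/449296) = 1939248*(1/413007) + 219675/449296 = 646416/137669 + 219675/449296 = 320674560711/61854131024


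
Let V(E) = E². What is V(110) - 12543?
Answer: -443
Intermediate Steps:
V(110) - 12543 = 110² - 12543 = 12100 - 12543 = -443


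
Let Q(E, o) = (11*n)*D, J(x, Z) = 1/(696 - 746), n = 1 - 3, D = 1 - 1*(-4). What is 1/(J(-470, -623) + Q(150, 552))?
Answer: -50/5501 ≈ -0.0090893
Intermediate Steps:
D = 5 (D = 1 + 4 = 5)
n = -2
J(x, Z) = -1/50 (J(x, Z) = 1/(-50) = -1/50)
Q(E, o) = -110 (Q(E, o) = (11*(-2))*5 = -22*5 = -110)
1/(J(-470, -623) + Q(150, 552)) = 1/(-1/50 - 110) = 1/(-5501/50) = -50/5501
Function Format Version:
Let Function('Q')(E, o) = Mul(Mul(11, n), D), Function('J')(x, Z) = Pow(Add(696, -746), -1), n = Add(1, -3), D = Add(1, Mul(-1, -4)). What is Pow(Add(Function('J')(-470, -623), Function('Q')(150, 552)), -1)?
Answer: Rational(-50, 5501) ≈ -0.0090893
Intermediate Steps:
D = 5 (D = Add(1, 4) = 5)
n = -2
Function('J')(x, Z) = Rational(-1, 50) (Function('J')(x, Z) = Pow(-50, -1) = Rational(-1, 50))
Function('Q')(E, o) = -110 (Function('Q')(E, o) = Mul(Mul(11, -2), 5) = Mul(-22, 5) = -110)
Pow(Add(Function('J')(-470, -623), Function('Q')(150, 552)), -1) = Pow(Add(Rational(-1, 50), -110), -1) = Pow(Rational(-5501, 50), -1) = Rational(-50, 5501)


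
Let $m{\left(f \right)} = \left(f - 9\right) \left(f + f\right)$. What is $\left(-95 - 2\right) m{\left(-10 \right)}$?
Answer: $-36860$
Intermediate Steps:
$m{\left(f \right)} = 2 f \left(-9 + f\right)$ ($m{\left(f \right)} = \left(-9 + f\right) 2 f = 2 f \left(-9 + f\right)$)
$\left(-95 - 2\right) m{\left(-10 \right)} = \left(-95 - 2\right) 2 \left(-10\right) \left(-9 - 10\right) = - 97 \cdot 2 \left(-10\right) \left(-19\right) = \left(-97\right) 380 = -36860$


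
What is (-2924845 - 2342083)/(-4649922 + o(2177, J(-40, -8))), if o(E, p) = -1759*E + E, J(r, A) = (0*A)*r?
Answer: 329183/529818 ≈ 0.62131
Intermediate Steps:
J(r, A) = 0 (J(r, A) = 0*r = 0)
o(E, p) = -1758*E
(-2924845 - 2342083)/(-4649922 + o(2177, J(-40, -8))) = (-2924845 - 2342083)/(-4649922 - 1758*2177) = -5266928/(-4649922 - 3827166) = -5266928/(-8477088) = -5266928*(-1/8477088) = 329183/529818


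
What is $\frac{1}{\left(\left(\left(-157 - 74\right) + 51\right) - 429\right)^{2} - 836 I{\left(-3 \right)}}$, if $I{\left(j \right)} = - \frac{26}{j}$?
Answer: $\frac{3}{1090907} \approx 2.75 \cdot 10^{-6}$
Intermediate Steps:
$\frac{1}{\left(\left(\left(-157 - 74\right) + 51\right) - 429\right)^{2} - 836 I{\left(-3 \right)}} = \frac{1}{\left(\left(\left(-157 - 74\right) + 51\right) - 429\right)^{2} - 836 \left(- \frac{26}{-3}\right)} = \frac{1}{\left(\left(-231 + 51\right) - 429\right)^{2} - 836 \left(\left(-26\right) \left(- \frac{1}{3}\right)\right)} = \frac{1}{\left(-180 - 429\right)^{2} - \frac{21736}{3}} = \frac{1}{\left(-609\right)^{2} - \frac{21736}{3}} = \frac{1}{370881 - \frac{21736}{3}} = \frac{1}{\frac{1090907}{3}} = \frac{3}{1090907}$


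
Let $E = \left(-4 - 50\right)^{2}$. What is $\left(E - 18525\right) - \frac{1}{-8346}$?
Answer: $- \frac{130272713}{8346} \approx -15609.0$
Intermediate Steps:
$E = 2916$ ($E = \left(-54\right)^{2} = 2916$)
$\left(E - 18525\right) - \frac{1}{-8346} = \left(2916 - 18525\right) - \frac{1}{-8346} = -15609 - - \frac{1}{8346} = -15609 + \frac{1}{8346} = - \frac{130272713}{8346}$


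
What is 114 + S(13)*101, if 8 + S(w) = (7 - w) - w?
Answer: -2613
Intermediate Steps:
S(w) = -1 - 2*w (S(w) = -8 + ((7 - w) - w) = -8 + (7 - 2*w) = -1 - 2*w)
114 + S(13)*101 = 114 + (-1 - 2*13)*101 = 114 + (-1 - 26)*101 = 114 - 27*101 = 114 - 2727 = -2613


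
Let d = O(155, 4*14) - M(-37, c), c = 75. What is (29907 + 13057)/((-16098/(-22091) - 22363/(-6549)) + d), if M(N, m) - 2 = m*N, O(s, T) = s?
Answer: 6215771974476/424204798787 ≈ 14.653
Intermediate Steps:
M(N, m) = 2 + N*m (M(N, m) = 2 + m*N = 2 + N*m)
d = 2928 (d = 155 - (2 - 37*75) = 155 - (2 - 2775) = 155 - 1*(-2773) = 155 + 2773 = 2928)
(29907 + 13057)/((-16098/(-22091) - 22363/(-6549)) + d) = (29907 + 13057)/((-16098/(-22091) - 22363/(-6549)) + 2928) = 42964/((-16098*(-1/22091) - 22363*(-1/6549)) + 2928) = 42964/((16098/22091 + 22363/6549) + 2928) = 42964/(599446835/144673959 + 2928) = 42964/(424204798787/144673959) = 42964*(144673959/424204798787) = 6215771974476/424204798787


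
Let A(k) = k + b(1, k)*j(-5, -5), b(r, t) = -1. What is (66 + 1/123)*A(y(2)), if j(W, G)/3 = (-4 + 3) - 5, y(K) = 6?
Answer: 64952/41 ≈ 1584.2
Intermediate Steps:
j(W, G) = -18 (j(W, G) = 3*((-4 + 3) - 5) = 3*(-1 - 5) = 3*(-6) = -18)
A(k) = 18 + k (A(k) = k - 1*(-18) = k + 18 = 18 + k)
(66 + 1/123)*A(y(2)) = (66 + 1/123)*(18 + 6) = (66 + 1/123)*24 = (8119/123)*24 = 64952/41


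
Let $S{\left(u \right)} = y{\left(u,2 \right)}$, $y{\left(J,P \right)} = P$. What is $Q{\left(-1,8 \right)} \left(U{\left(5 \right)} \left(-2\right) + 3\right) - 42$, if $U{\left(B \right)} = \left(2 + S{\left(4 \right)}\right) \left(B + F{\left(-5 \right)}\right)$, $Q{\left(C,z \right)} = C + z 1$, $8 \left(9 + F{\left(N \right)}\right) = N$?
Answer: $238$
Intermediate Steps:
$F{\left(N \right)} = -9 + \frac{N}{8}$
$Q{\left(C,z \right)} = C + z$
$S{\left(u \right)} = 2$
$U{\left(B \right)} = - \frac{77}{2} + 4 B$ ($U{\left(B \right)} = \left(2 + 2\right) \left(B + \left(-9 + \frac{1}{8} \left(-5\right)\right)\right) = 4 \left(B - \frac{77}{8}\right) = 4 \left(- \frac{77}{8} + B\right) = - \frac{77}{2} + 4 B$)
$Q{\left(-1,8 \right)} \left(U{\left(5 \right)} \left(-2\right) + 3\right) - 42 = \left(-1 + 8\right) \left(\left(- \frac{77}{2} + 4 \cdot 5\right) \left(-2\right) + 3\right) - 42 = 7 \left(\left(- \frac{77}{2} + 20\right) \left(-2\right) + 3\right) - 42 = 7 \left(\left(- \frac{37}{2}\right) \left(-2\right) + 3\right) - 42 = 7 \left(37 + 3\right) - 42 = 7 \cdot 40 - 42 = 280 - 42 = 238$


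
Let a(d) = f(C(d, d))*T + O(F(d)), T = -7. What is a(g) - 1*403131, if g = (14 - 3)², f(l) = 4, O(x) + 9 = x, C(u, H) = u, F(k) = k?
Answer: -403047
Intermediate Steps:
O(x) = -9 + x
g = 121 (g = 11² = 121)
a(d) = -37 + d (a(d) = 4*(-7) + (-9 + d) = -28 + (-9 + d) = -37 + d)
a(g) - 1*403131 = (-37 + 121) - 1*403131 = 84 - 403131 = -403047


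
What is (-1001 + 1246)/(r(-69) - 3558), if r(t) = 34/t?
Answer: -16905/245536 ≈ -0.068849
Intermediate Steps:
(-1001 + 1246)/(r(-69) - 3558) = (-1001 + 1246)/(34/(-69) - 3558) = 245/(34*(-1/69) - 3558) = 245/(-34/69 - 3558) = 245/(-245536/69) = 245*(-69/245536) = -16905/245536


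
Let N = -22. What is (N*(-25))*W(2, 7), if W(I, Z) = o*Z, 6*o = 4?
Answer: 7700/3 ≈ 2566.7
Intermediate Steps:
o = ⅔ (o = (⅙)*4 = ⅔ ≈ 0.66667)
W(I, Z) = 2*Z/3
(N*(-25))*W(2, 7) = (-22*(-25))*((⅔)*7) = 550*(14/3) = 7700/3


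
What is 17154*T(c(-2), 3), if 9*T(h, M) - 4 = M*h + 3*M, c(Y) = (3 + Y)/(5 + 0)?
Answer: 129608/5 ≈ 25922.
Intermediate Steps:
c(Y) = ⅗ + Y/5 (c(Y) = (3 + Y)/5 = (3 + Y)*(⅕) = ⅗ + Y/5)
T(h, M) = 4/9 + M/3 + M*h/9 (T(h, M) = 4/9 + (M*h + 3*M)/9 = 4/9 + (3*M + M*h)/9 = 4/9 + (M/3 + M*h/9) = 4/9 + M/3 + M*h/9)
17154*T(c(-2), 3) = 17154*(4/9 + (⅓)*3 + (⅑)*3*(⅗ + (⅕)*(-2))) = 17154*(4/9 + 1 + (⅑)*3*(⅗ - ⅖)) = 17154*(4/9 + 1 + (⅑)*3*(⅕)) = 17154*(4/9 + 1 + 1/15) = 17154*(68/45) = 129608/5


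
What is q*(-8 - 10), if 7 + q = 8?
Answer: -18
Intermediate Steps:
q = 1 (q = -7 + 8 = 1)
q*(-8 - 10) = 1*(-8 - 10) = 1*(-18) = -18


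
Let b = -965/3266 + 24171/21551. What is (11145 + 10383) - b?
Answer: 65878361699/3060242 ≈ 21527.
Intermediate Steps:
b = 2528077/3060242 (b = -965*1/3266 + 24171*(1/21551) = -965/3266 + 24171/21551 = 2528077/3060242 ≈ 0.82610)
(11145 + 10383) - b = (11145 + 10383) - 1*2528077/3060242 = 21528 - 2528077/3060242 = 65878361699/3060242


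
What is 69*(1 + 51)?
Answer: 3588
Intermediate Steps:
69*(1 + 51) = 69*52 = 3588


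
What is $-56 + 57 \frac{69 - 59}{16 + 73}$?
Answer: $- \frac{4414}{89} \approx -49.596$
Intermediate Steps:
$-56 + 57 \frac{69 - 59}{16 + 73} = -56 + 57 \cdot \frac{10}{89} = -56 + \frac{570}{89} = - \frac{4414}{89}$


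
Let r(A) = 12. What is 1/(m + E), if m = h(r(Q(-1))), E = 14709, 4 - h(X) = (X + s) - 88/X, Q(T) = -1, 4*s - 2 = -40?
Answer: 6/88307 ≈ 6.7945e-5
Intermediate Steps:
s = -19/2 (s = ½ + (¼)*(-40) = ½ - 10 = -19/2 ≈ -9.5000)
h(X) = 27/2 - X + 88/X (h(X) = 4 - ((X - 19/2) - 88/X) = 4 - ((-19/2 + X) - 88/X) = 4 - (-19/2 + X - 88/X) = 4 + (19/2 - X + 88/X) = 27/2 - X + 88/X)
m = 53/6 (m = 27/2 - 1*12 + 88/12 = 27/2 - 12 + 88*(1/12) = 27/2 - 12 + 22/3 = 53/6 ≈ 8.8333)
1/(m + E) = 1/(53/6 + 14709) = 1/(88307/6) = 6/88307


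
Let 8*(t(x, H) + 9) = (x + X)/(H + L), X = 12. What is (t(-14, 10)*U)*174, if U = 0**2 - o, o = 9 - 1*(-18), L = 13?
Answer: 1947321/46 ≈ 42333.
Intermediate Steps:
o = 27 (o = 9 + 18 = 27)
t(x, H) = -9 + (12 + x)/(8*(13 + H)) (t(x, H) = -9 + ((x + 12)/(H + 13))/8 = -9 + ((12 + x)/(13 + H))/8 = -9 + (12 + x)/(8*(13 + H)))
U = -27 (U = 0**2 - 1*27 = 0 - 27 = -27)
(t(-14, 10)*U)*174 = (((-924 - 14 - 72*10)/(8*(13 + 10)))*(-27))*174 = (((1/8)*(-924 - 14 - 720)/23)*(-27))*174 = (((1/8)*(1/23)*(-1658))*(-27))*174 = -829/92*(-27)*174 = (22383/92)*174 = 1947321/46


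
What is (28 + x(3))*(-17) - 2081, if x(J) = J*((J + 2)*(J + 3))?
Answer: -4087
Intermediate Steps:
x(J) = J*(2 + J)*(3 + J) (x(J) = J*((2 + J)*(3 + J)) = J*(2 + J)*(3 + J))
(28 + x(3))*(-17) - 2081 = (28 + 3*(6 + 3**2 + 5*3))*(-17) - 2081 = (28 + 3*(6 + 9 + 15))*(-17) - 2081 = (28 + 3*30)*(-17) - 2081 = (28 + 90)*(-17) - 2081 = 118*(-17) - 2081 = -2006 - 2081 = -4087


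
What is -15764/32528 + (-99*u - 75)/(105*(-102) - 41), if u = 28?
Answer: -1478299/6725164 ≈ -0.21982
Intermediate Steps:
-15764/32528 + (-99*u - 75)/(105*(-102) - 41) = -15764/32528 + (-99*28 - 75)/(105*(-102) - 41) = -15764*1/32528 + (-2772 - 75)/(-10710 - 41) = -3941/8132 - 2847/(-10751) = -3941/8132 - 2847*(-1/10751) = -3941/8132 + 219/827 = -1478299/6725164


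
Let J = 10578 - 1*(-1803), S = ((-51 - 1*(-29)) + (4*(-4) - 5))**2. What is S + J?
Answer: 14230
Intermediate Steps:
S = 1849 (S = ((-51 + 29) + (-16 - 5))**2 = (-22 - 21)**2 = (-43)**2 = 1849)
J = 12381 (J = 10578 + 1803 = 12381)
S + J = 1849 + 12381 = 14230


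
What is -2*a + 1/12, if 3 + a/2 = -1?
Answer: 193/12 ≈ 16.083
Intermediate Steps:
a = -8 (a = -6 + 2*(-1) = -6 - 2 = -8)
-2*a + 1/12 = -2*(-8) + 1/12 = 16 + 1/12 = 193/12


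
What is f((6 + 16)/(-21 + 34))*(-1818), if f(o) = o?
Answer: -39996/13 ≈ -3076.6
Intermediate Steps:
f((6 + 16)/(-21 + 34))*(-1818) = ((6 + 16)/(-21 + 34))*(-1818) = (22/13)*(-1818) = -39996/13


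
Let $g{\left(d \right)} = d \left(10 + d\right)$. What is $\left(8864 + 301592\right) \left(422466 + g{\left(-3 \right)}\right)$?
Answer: $131150584920$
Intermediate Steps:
$\left(8864 + 301592\right) \left(422466 + g{\left(-3 \right)}\right) = \left(8864 + 301592\right) \left(422466 - 3 \left(10 - 3\right)\right) = 310456 \left(422466 - 21\right) = 310456 \cdot 422445 = 131150584920$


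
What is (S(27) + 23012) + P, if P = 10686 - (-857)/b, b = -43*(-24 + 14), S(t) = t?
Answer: 14502607/430 ≈ 33727.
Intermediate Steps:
b = 430 (b = -43*(-10) = 430)
P = 4595837/430 (P = 10686 - (-857)/430 = 10686 - 1*(-857/430) = 10686 + 857/430 = 4595837/430 ≈ 10688.)
(S(27) + 23012) + P = (27 + 23012) + 4595837/430 = 23039 + 4595837/430 = 14502607/430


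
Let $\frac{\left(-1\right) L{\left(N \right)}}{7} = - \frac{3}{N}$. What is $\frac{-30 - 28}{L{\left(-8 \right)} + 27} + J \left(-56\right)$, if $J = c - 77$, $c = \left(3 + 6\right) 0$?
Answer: $\frac{840376}{195} \approx 4309.6$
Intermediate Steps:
$c = 0$ ($c = 9 \cdot 0 = 0$)
$L{\left(N \right)} = \frac{21}{N}$ ($L{\left(N \right)} = - 7 \left(- \frac{3}{N}\right) = \frac{21}{N}$)
$J = -77$ ($J = 0 - 77 = -77$)
$\frac{-30 - 28}{L{\left(-8 \right)} + 27} + J \left(-56\right) = \frac{-30 - 28}{\frac{21}{-8} + 27} - -4312 = - \frac{58}{21 \left(- \frac{1}{8}\right) + 27} + 4312 = - \frac{58}{- \frac{21}{8} + 27} + 4312 = - \frac{58}{\frac{195}{8}} + 4312 = \left(-58\right) \frac{8}{195} + 4312 = - \frac{464}{195} + 4312 = \frac{840376}{195}$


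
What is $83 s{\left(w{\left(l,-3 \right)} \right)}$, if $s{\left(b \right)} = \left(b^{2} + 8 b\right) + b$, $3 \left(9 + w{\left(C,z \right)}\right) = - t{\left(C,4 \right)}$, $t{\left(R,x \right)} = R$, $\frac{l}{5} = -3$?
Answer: $-1660$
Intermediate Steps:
$l = -15$ ($l = 5 \left(-3\right) = -15$)
$w{\left(C,z \right)} = -9 - \frac{C}{3}$ ($w{\left(C,z \right)} = -9 + \frac{\left(-1\right) C}{3} = -9 - \frac{C}{3}$)
$s{\left(b \right)} = b^{2} + 9 b$
$83 s{\left(w{\left(l,-3 \right)} \right)} = 83 \left(-9 - -5\right) \left(9 - 4\right) = 83 \left(-9 + 5\right) \left(9 + \left(-9 + 5\right)\right) = 83 \left(- 4 \left(9 - 4\right)\right) = 83 \left(\left(-4\right) 5\right) = 83 \left(-20\right) = -1660$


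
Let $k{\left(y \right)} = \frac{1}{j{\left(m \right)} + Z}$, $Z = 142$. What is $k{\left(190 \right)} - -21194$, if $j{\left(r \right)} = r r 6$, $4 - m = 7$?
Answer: $\frac{4154025}{196} \approx 21194.0$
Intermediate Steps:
$m = -3$ ($m = 4 - 7 = -3$)
$j{\left(r \right)} = 6 r^{2}$ ($j{\left(r \right)} = r^{2} \cdot 6 = 6 r^{2}$)
$k{\left(y \right)} = \frac{1}{196}$ ($k{\left(y \right)} = \frac{1}{6 \left(-3\right)^{2} + 142} = \frac{1}{6 \cdot 9 + 142} = \frac{1}{54 + 142} = \frac{1}{196}$)
$k{\left(190 \right)} - -21194 = \frac{1}{196} - -21194 = \frac{1}{196} + 21194 = \frac{4154025}{196}$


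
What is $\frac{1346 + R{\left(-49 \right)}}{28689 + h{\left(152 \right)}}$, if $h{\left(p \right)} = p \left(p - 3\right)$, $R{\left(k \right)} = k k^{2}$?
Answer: $- \frac{10573}{4667} \approx -2.2655$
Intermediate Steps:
$R{\left(k \right)} = k^{3}$
$h{\left(p \right)} = p \left(-3 + p\right)$
$\frac{1346 + R{\left(-49 \right)}}{28689 + h{\left(152 \right)}} = \frac{1346 + \left(-49\right)^{3}}{28689 + 152 \left(-3 + 152\right)} = \frac{1346 - 117649}{28689 + 152 \cdot 149} = - \frac{116303}{28689 + 22648} = - \frac{116303}{51337} = \left(-116303\right) \frac{1}{51337} = - \frac{10573}{4667}$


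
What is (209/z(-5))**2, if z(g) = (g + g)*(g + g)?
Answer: 43681/10000 ≈ 4.3681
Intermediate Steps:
z(g) = 4*g**2 (z(g) = (2*g)*(2*g) = 4*g**2)
(209/z(-5))**2 = (209/((4*(-5)**2)))**2 = (209/((4*25)))**2 = (209/100)**2 = 43681/10000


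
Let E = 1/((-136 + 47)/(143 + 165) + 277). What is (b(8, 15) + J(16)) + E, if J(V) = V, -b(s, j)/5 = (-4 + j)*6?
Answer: -26760970/85227 ≈ -314.00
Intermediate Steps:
b(s, j) = 120 - 30*j (b(s, j) = -5*(-4 + j)*6 = -5*(-24 + 6*j) = 120 - 30*j)
E = 308/85227 (E = 1/(-89/308 + 277) = 1/(85227/308) = 308/85227 ≈ 0.0036139)
(b(8, 15) + J(16)) + E = ((120 - 30*15) + 16) + 308/85227 = ((120 - 450) + 16) + 308/85227 = (-330 + 16) + 308/85227 = -314 + 308/85227 = -26760970/85227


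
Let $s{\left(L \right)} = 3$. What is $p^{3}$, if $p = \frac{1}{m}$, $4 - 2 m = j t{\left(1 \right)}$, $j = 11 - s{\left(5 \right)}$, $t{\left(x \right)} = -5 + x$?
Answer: $\frac{1}{5832} \approx 0.00017147$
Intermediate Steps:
$j = 8$ ($j = 11 - 3 = 8$)
$m = 18$ ($m = 2 - \frac{8 \left(-5 + 1\right)}{2} = 2 - \frac{8 \left(-4\right)}{2} = 2 - -16 = 2 + 16 = 18$)
$p = \frac{1}{18} \approx 0.055556$
$p^{3} = \left(\frac{1}{18}\right)^{3} = \frac{1}{5832}$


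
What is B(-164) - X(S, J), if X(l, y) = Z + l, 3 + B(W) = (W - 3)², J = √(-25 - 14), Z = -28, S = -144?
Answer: 28058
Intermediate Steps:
J = I*√39 (J = √(-39) = I*√39 ≈ 6.245*I)
B(W) = -3 + (-3 + W)² (B(W) = -3 + (W - 3)² = -3 + (-3 + W)²)
X(l, y) = -28 + l
B(-164) - X(S, J) = (-3 + (-3 - 164)²) - (-28 - 144) = (-3 + (-167)²) - 1*(-172) = (-3 + 27889) + 172 = 27886 + 172 = 28058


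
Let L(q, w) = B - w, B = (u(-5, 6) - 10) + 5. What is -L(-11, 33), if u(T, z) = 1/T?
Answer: 191/5 ≈ 38.200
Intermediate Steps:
B = -26/5 (B = (1/(-5) - 10) + 5 = (-⅕ - 10) + 5 = -51/5 + 5 = -26/5 ≈ -5.2000)
L(q, w) = -26/5 - w
-L(-11, 33) = -(-26/5 - 1*33) = -(-26/5 - 33) = -1*(-191/5) = 191/5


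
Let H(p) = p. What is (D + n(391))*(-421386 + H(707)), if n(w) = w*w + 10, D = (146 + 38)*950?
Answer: -137852722189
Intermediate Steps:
D = 174800 (D = 184*950 = 174800)
n(w) = 10 + w² (n(w) = w² + 10 = 10 + w²)
(D + n(391))*(-421386 + H(707)) = (174800 + (10 + 391²))*(-421386 + 707) = (174800 + (10 + 152881))*(-420679) = (174800 + 152891)*(-420679) = 327691*(-420679) = -137852722189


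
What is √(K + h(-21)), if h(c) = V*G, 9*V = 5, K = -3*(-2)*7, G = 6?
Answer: 2*√102/3 ≈ 6.7330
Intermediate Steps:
K = 42 (K = 6*7 = 42)
V = 5/9 (V = (⅑)*5 = 5/9 ≈ 0.55556)
h(c) = 10/3 (h(c) = (5/9)*6 = 10/3)
√(K + h(-21)) = √(42 + 10/3) = √(136/3) = 2*√102/3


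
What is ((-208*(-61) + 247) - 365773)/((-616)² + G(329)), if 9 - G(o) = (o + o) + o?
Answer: -176419/189239 ≈ -0.93225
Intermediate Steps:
G(o) = 9 - 3*o (G(o) = 9 - ((o + o) + o) = 9 - (2*o + o) = 9 - 3*o)
((-208*(-61) + 247) - 365773)/((-616)² + G(329)) = ((-208*(-61) + 247) - 365773)/((-616)² + (9 - 3*329)) = ((12688 + 247) - 365773)/(379456 + (9 - 987)) = (12935 - 365773)/(379456 - 978) = -352838/378478 = -352838*1/378478 = -176419/189239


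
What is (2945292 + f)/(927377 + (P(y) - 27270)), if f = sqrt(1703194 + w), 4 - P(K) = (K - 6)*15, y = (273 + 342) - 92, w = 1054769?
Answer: 245441/74363 + sqrt(2757963)/892356 ≈ 3.3024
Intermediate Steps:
y = 523 (y = 615 - 92 = 523)
P(K) = 94 - 15*K (P(K) = 4 - (K - 6)*15 = 4 - (-6 + K)*15 = 4 - (-90 + 15*K) = 4 + (90 - 15*K) = 94 - 15*K)
f = sqrt(2757963) (f = sqrt(1703194 + 1054769) = sqrt(2757963) ≈ 1660.7)
(2945292 + f)/(927377 + (P(y) - 27270)) = (2945292 + sqrt(2757963))/(927377 + ((94 - 15*523) - 27270)) = (2945292 + sqrt(2757963))/(927377 + ((94 - 7845) - 27270)) = (2945292 + sqrt(2757963))/(927377 + (-7751 - 27270)) = (2945292 + sqrt(2757963))/(927377 - 35021) = (2945292 + sqrt(2757963))/892356 = (2945292 + sqrt(2757963))*(1/892356) = 245441/74363 + sqrt(2757963)/892356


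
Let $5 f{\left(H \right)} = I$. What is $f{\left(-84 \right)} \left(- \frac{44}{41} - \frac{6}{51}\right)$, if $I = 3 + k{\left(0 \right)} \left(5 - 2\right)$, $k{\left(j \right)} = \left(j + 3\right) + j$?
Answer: $- \frac{1992}{697} \approx -2.858$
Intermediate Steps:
$k{\left(j \right)} = 3 + 2 j$ ($k{\left(j \right)} = \left(3 + j\right) + j = 3 + 2 j$)
$I = 12$ ($I = 3 + \left(3 + 2 \cdot 0\right) \left(5 - 2\right) = 3 + \left(3 + 0\right) 3 = 3 + 3 \cdot 3 = 3 + 9 = 12$)
$f{\left(H \right)} = \frac{12}{5}$ ($f{\left(H \right)} = \frac{1}{5} \cdot 12 = \frac{12}{5}$)
$f{\left(-84 \right)} \left(- \frac{44}{41} - \frac{6}{51}\right) = \frac{12 \left(- \frac{44}{41} - \frac{6}{51}\right)}{5} = \frac{12 \left(\left(-44\right) \frac{1}{41} - \frac{2}{17}\right)}{5} = \frac{12 \left(- \frac{44}{41} - \frac{2}{17}\right)}{5} = \frac{12}{5} \left(- \frac{830}{697}\right) = - \frac{1992}{697}$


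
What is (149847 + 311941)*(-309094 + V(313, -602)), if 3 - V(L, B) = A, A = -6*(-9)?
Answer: -142759451260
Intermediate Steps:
A = 54
V(L, B) = -51 (V(L, B) = 3 - 1*54 = 3 - 54 = -51)
(149847 + 311941)*(-309094 + V(313, -602)) = (149847 + 311941)*(-309094 - 51) = 461788*(-309145) = -142759451260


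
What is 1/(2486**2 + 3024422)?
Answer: 1/9204618 ≈ 1.0864e-7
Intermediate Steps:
1/(2486**2 + 3024422) = 1/(6180196 + 3024422) = 1/9204618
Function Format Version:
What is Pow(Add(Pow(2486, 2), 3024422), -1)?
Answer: Rational(1, 9204618) ≈ 1.0864e-7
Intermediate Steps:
Pow(Add(Pow(2486, 2), 3024422), -1) = Pow(Add(6180196, 3024422), -1) = Pow(9204618, -1) = Rational(1, 9204618)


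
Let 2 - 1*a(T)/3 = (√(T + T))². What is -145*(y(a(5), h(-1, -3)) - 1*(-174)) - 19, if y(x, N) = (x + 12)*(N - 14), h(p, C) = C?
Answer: -54829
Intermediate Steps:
a(T) = 6 - 6*T
y(x, N) = (-14 + N)*(12 + x) (y(x, N) = (12 + x)*(-14 + N) = (-14 + N)*(12 + x))
-145*(y(a(5), h(-1, -3)) - 1*(-174)) - 19 = -145*((-168 - 14*(6 - 6*5) + 12*(-3) - 3*(6 - 6*5)) - 1*(-174)) - 19 = -145*((-168 - 14*(6 - 30) - 36 - 3*(6 - 30)) + 174) - 19 = -145*((-168 - 14*(-24) - 36 - 3*(-24)) + 174) - 19 = -145*((-168 + 336 - 36 + 72) + 174) - 19 = -145*(204 + 174) - 19 = -145*378 - 19 = -54810 - 19 = -54829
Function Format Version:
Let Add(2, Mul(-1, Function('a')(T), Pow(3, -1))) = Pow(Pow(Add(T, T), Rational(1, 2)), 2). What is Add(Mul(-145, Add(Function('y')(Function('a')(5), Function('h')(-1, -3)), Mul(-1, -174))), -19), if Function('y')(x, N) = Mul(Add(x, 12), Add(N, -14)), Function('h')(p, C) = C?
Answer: -54829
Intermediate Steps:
Function('a')(T) = Add(6, Mul(-6, T)) (Function('a')(T) = Add(6, Mul(-3, Pow(Pow(Add(T, T), Rational(1, 2)), 2))) = Add(6, Mul(-3, Pow(Pow(Mul(2, T), Rational(1, 2)), 2))) = Add(6, Mul(-3, Pow(Mul(Pow(2, Rational(1, 2)), Pow(T, Rational(1, 2))), 2))) = Add(6, Mul(-3, Mul(2, T))) = Add(6, Mul(-6, T)))
Function('y')(x, N) = Mul(Add(-14, N), Add(12, x)) (Function('y')(x, N) = Mul(Add(12, x), Add(-14, N)) = Mul(Add(-14, N), Add(12, x)))
Add(Mul(-145, Add(Function('y')(Function('a')(5), Function('h')(-1, -3)), Mul(-1, -174))), -19) = Add(Mul(-145, Add(Add(-168, Mul(-14, Add(6, Mul(-6, 5))), Mul(12, -3), Mul(-3, Add(6, Mul(-6, 5)))), Mul(-1, -174))), -19) = Add(Mul(-145, Add(Add(-168, Mul(-14, Add(6, -30)), -36, Mul(-3, Add(6, -30))), 174)), -19) = Add(Mul(-145, Add(Add(-168, Mul(-14, -24), -36, Mul(-3, -24)), 174)), -19) = Add(Mul(-145, Add(Add(-168, 336, -36, 72), 174)), -19) = Add(Mul(-145, Add(204, 174)), -19) = Add(Mul(-145, 378), -19) = Add(-54810, -19) = -54829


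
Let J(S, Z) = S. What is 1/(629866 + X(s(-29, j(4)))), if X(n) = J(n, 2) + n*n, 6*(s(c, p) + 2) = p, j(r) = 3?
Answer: 4/2519467 ≈ 1.5876e-6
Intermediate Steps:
s(c, p) = -2 + p/6
X(n) = n + n² (X(n) = n + n*n = n + n²)
1/(629866 + X(s(-29, j(4)))) = 1/(629866 + (-2 + (⅙)*3)*(1 + (-2 + (⅙)*3))) = 1/(629866 + (-2 + ½)*(1 + (-2 + ½))) = 1/(629866 - 3*(1 - 3/2)/2) = 1/(629866 - 3/2*(-½)) = 1/(629866 + ¾) = 1/(2519467/4) = 4/2519467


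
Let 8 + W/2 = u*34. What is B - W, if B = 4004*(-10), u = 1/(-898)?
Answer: -17970742/449 ≈ -40024.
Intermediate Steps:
u = -1/898 ≈ -0.0011136
W = -7218/449 (W = -16 + 2*(-1/898*34) = -16 + 2*(-17/449) = -16 - 34/449 = -7218/449 ≈ -16.076)
B = -40040
B - W = -40040 - 1*(-7218/449) = -40040 + 7218/449 = -17970742/449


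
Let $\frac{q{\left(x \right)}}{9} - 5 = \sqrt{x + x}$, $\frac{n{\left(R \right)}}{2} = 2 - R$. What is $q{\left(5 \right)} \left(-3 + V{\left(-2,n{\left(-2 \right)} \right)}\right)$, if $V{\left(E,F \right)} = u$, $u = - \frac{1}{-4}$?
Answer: $- \frac{495}{4} - \frac{99 \sqrt{10}}{4} \approx -202.02$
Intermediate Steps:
$n{\left(R \right)} = 4 - 2 R$ ($n{\left(R \right)} = 2 \left(2 - R\right) = 4 - 2 R$)
$u = \frac{1}{4}$ ($u = \left(-1\right) \left(- \frac{1}{4}\right) = \frac{1}{4} \approx 0.25$)
$V{\left(E,F \right)} = \frac{1}{4}$
$q{\left(x \right)} = 45 + 9 \sqrt{2} \sqrt{x}$ ($q{\left(x \right)} = 45 + 9 \sqrt{x + x} = 45 + 9 \sqrt{2 x} = 45 + 9 \sqrt{2} \sqrt{x}$)
$q{\left(5 \right)} \left(-3 + V{\left(-2,n{\left(-2 \right)} \right)}\right) = \left(45 + 9 \sqrt{2} \sqrt{5}\right) \left(-3 + \frac{1}{4}\right) = \left(45 + 9 \sqrt{10}\right) \left(- \frac{11}{4}\right) = - \frac{495}{4} - \frac{99 \sqrt{10}}{4}$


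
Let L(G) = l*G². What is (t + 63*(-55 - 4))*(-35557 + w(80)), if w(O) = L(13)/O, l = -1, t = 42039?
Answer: -54507852369/40 ≈ -1.3627e+9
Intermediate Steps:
L(G) = -G²
w(O) = -169/O (w(O) = (-1*13²)/O = (-1*169)/O = -169/O)
(t + 63*(-55 - 4))*(-35557 + w(80)) = (42039 + 63*(-55 - 4))*(-35557 - 169/80) = (42039 + 63*(-59))*(-35557 - 169*1/80) = (42039 - 3717)*(-35557 - 169/80) = 38322*(-2844729/80) = -54507852369/40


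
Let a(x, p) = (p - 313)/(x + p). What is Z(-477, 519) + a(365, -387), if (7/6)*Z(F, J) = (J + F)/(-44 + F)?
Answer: 181954/5731 ≈ 31.749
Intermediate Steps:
Z(F, J) = 6*(F + J)/(7*(-44 + F)) (Z(F, J) = 6*((J + F)/(-44 + F))/7 = 6*((F + J)/(-44 + F))/7 = 6*(F + J)/(7*(-44 + F)))
a(x, p) = (-313 + p)/(p + x)
Z(-477, 519) + a(365, -387) = 6*(-477 + 519)/(7*(-44 - 477)) + (-313 - 387)/(-387 + 365) = (6/7)*42/(-521) - 700/(-22) = (6/7)*(-1/521)*42 - 1/22*(-700) = -36/521 + 350/11 = 181954/5731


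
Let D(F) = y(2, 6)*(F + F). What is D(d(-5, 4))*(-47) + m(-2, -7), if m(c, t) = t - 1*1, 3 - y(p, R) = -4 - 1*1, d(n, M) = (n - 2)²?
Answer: -36856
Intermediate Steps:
d(n, M) = (-2 + n)²
y(p, R) = 8 (y(p, R) = 3 - (-4 - 1*1) = 3 - (-4 - 1) = 3 - 1*(-5) = 3 + 5 = 8)
D(F) = 16*F (D(F) = 8*(F + F) = 8*(2*F) = 16*F)
m(c, t) = -1 + t (m(c, t) = t - 1 = -1 + t)
D(d(-5, 4))*(-47) + m(-2, -7) = (16*(-2 - 5)²)*(-47) + (-1 - 7) = (16*(-7)²)*(-47) - 8 = (16*49)*(-47) - 8 = 784*(-47) - 8 = -36848 - 8 = -36856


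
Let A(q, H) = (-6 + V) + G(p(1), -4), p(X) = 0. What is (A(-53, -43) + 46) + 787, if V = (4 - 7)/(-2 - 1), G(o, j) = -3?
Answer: 825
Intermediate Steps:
V = 1 (V = -3/(-3) = -3*(-⅓) = 1)
A(q, H) = -8 (A(q, H) = (-6 + 1) - 3 = -5 - 3 = -8)
(A(-53, -43) + 46) + 787 = (-8 + 46) + 787 = 38 + 787 = 825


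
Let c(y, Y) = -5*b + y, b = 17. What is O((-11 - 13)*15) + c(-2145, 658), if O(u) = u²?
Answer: 127370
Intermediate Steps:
c(y, Y) = -85 + y (c(y, Y) = -5*17 + y = -85 + y)
O((-11 - 13)*15) + c(-2145, 658) = ((-11 - 13)*15)² + (-85 - 2145) = (-24*15)² - 2230 = (-360)² - 2230 = 129600 - 2230 = 127370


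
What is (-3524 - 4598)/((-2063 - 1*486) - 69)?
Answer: 4061/1309 ≈ 3.1024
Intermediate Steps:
(-3524 - 4598)/((-2063 - 1*486) - 69) = -8122/((-2063 - 486) - 69) = -8122/(-2549 - 69) = -8122/(-2618) = -8122*(-1/2618) = 4061/1309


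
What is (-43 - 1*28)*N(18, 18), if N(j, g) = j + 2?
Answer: -1420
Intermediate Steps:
N(j, g) = 2 + j
(-43 - 1*28)*N(18, 18) = (-43 - 1*28)*(2 + 18) = (-43 - 28)*20 = -71*20 = -1420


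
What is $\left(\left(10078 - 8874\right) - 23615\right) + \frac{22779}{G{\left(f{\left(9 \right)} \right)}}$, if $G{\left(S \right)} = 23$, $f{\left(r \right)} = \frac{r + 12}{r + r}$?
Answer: $- \frac{492674}{23} \approx -21421.0$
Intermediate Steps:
$f{\left(r \right)} = \frac{12 + r}{2 r}$
$\left(\left(10078 - 8874\right) - 23615\right) + \frac{22779}{G{\left(f{\left(9 \right)} \right)}} = \left(\left(10078 - 8874\right) - 23615\right) + \frac{22779}{23} = \left(1204 - 23615\right) + 22779 \cdot \frac{1}{23} = -22411 + \frac{22779}{23} = - \frac{492674}{23}$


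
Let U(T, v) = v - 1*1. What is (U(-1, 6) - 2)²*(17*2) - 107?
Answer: 199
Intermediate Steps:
U(T, v) = -1 + v (U(T, v) = v - 1 = -1 + v)
(U(-1, 6) - 2)²*(17*2) - 107 = ((-1 + 6) - 2)²*(17*2) - 107 = (5 - 2)²*34 - 107 = 3²*34 - 107 = 9*34 - 107 = 306 - 107 = 199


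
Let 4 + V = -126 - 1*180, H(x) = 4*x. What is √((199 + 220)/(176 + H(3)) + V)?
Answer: 3*I*√302163/94 ≈ 17.543*I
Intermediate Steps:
V = -310 (V = -4 + (-126 - 1*180) = -4 + (-126 - 180) = -4 - 306 = -310)
√((199 + 220)/(176 + H(3)) + V) = √((199 + 220)/(176 + 4*3) - 310) = √(419/(176 + 12) - 310) = √(419/188 - 310) = √(-57861/188) = 3*I*√302163/94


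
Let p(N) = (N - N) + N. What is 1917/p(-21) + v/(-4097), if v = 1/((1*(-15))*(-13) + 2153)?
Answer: -6147024091/67338292 ≈ -91.286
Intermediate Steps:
p(N) = N (p(N) = 0 + N = N)
v = 1/2348 (v = 1/(-15*(-13) + 2153) = 1/(195 + 2153) = 1/2348 ≈ 0.00042589)
1917/p(-21) + v/(-4097) = 1917/(-21) + (1/2348)/(-4097) = 1917*(-1/21) + (1/2348)*(-1/4097) = -639/7 - 1/9619756 = -6147024091/67338292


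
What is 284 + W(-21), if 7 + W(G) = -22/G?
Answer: 5839/21 ≈ 278.05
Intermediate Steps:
W(G) = -7 - 22/G
284 + W(-21) = 284 + (-7 - 22/(-21)) = 284 + (-7 - 22*(-1/21)) = 284 + (-7 + 22/21) = 284 - 125/21 = 5839/21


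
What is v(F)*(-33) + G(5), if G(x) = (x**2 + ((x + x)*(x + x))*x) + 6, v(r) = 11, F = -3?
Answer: 168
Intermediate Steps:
G(x) = 6 + x**2 + 4*x**3 (G(x) = (x**2 + ((2*x)*(2*x))*x) + 6 = (x**2 + (4*x**2)*x) + 6 = (x**2 + 4*x**3) + 6 = 6 + x**2 + 4*x**3)
v(F)*(-33) + G(5) = 11*(-33) + (6 + 5**2 + 4*5**3) = -363 + (6 + 25 + 4*125) = -363 + (6 + 25 + 500) = -363 + 531 = 168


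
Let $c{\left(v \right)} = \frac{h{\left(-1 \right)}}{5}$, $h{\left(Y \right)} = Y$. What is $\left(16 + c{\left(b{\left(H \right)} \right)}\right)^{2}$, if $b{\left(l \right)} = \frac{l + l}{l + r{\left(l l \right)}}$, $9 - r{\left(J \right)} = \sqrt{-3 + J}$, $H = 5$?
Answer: $\frac{6241}{25} \approx 249.64$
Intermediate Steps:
$r{\left(J \right)} = 9 - \sqrt{-3 + J}$
$b{\left(l \right)} = \frac{2 l}{9 + l - \sqrt{-3 + l^{2}}}$ ($b{\left(l \right)} = \frac{l + l}{l - \left(-9 + \sqrt{-3 + l l}\right)} = \frac{2 l}{l - \left(-9 + \sqrt{-3 + l^{2}}\right)} = \frac{2 l}{9 + l - \sqrt{-3 + l^{2}}}$)
$c{\left(v \right)} = - \frac{1}{5}$
$\left(16 + c{\left(b{\left(H \right)} \right)}\right)^{2} = \left(16 - \frac{1}{5}\right)^{2} = \left(\frac{79}{5}\right)^{2} = \frac{6241}{25}$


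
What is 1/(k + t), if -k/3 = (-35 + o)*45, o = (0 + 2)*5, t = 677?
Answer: 1/4052 ≈ 0.00024679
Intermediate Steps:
o = 10 (o = 2*5 = 10)
k = 3375 (k = -3*(-35 + 10)*45 = -(-75)*45 = -3*(-1125) = 3375)
1/(k + t) = 1/(3375 + 677) = 1/4052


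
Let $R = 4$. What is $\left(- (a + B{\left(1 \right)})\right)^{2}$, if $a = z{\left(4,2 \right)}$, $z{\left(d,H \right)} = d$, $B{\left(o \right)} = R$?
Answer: $64$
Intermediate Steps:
$B{\left(o \right)} = 4$
$a = 4$
$\left(- (a + B{\left(1 \right)})\right)^{2} = \left(- (4 + 4)\right)^{2} = \left(\left(-1\right) 8\right)^{2} = \left(-8\right)^{2} = 64$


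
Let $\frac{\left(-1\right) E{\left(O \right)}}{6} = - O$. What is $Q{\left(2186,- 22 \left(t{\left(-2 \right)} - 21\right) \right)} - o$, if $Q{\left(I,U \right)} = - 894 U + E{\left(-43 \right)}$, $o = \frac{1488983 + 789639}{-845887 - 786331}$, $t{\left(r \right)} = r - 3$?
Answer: $- \frac{417541443923}{816109} \approx -5.1162 \cdot 10^{5}$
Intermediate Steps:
$E{\left(O \right)} = 6 O$ ($E{\left(O \right)} = - 6 \left(- O\right) = 6 O$)
$t{\left(r \right)} = -3 + r$
$o = - \frac{1139311}{816109}$ ($o = \frac{2278622}{-1632218} = 2278622 \left(- \frac{1}{1632218}\right) = - \frac{1139311}{816109} \approx -1.396$)
$Q{\left(I,U \right)} = -258 - 894 U$ ($Q{\left(I,U \right)} = - 894 U + 6 \left(-43\right) = - 894 U - 258 = -258 - 894 U$)
$Q{\left(2186,- 22 \left(t{\left(-2 \right)} - 21\right) \right)} - o = \left(-258 - 894 \left(- 22 \left(\left(-3 - 2\right) - 21\right)\right)\right) - - \frac{1139311}{816109} = \left(-258 - 894 \left(- 22 \left(-5 - 21\right)\right)\right) + \frac{1139311}{816109} = \left(-258 - 894 \left(\left(-22\right) \left(-26\right)\right)\right) + \frac{1139311}{816109} = \left(-258 - 511368\right) + \frac{1139311}{816109} = -511626 + \frac{1139311}{816109} = - \frac{417541443923}{816109}$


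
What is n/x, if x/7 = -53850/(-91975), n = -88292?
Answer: -162413134/7539 ≈ -21543.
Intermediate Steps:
x = 15078/3679 (x = 7*(-53850/(-91975)) = 7*(-53850*(-1/91975)) = 7*(2154/3679) = 15078/3679 ≈ 4.0984)
n/x = -88292/15078/3679 = -88292*3679/15078 = -162413134/7539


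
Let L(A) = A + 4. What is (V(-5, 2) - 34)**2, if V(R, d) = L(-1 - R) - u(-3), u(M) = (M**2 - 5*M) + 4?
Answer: 2916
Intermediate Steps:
u(M) = 4 + M**2 - 5*M
L(A) = 4 + A
V(R, d) = -25 - R (V(R, d) = (4 + (-1 - R)) - (4 + (-3)**2 - 5*(-3)) = (3 - R) - (4 + 9 + 15) = (3 - R) - 1*28 = (3 - R) - 28 = -25 - R)
(V(-5, 2) - 34)**2 = ((-25 - 1*(-5)) - 34)**2 = ((-25 + 5) - 34)**2 = (-20 - 34)**2 = (-54)**2 = 2916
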